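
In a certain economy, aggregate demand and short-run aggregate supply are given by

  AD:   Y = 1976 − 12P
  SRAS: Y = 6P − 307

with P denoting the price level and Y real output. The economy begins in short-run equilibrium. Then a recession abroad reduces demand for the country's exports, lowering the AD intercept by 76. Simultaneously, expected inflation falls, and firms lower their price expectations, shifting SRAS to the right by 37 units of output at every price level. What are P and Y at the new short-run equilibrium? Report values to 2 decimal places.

P = 120.56, Y = 453.33

After both shocks: AD is Y = 1900 − 12P and SRAS is Y = 6P − 270.
Setting them equal: 2170 = 18P, so P = 120.56.
Substituting into AD, Y = 453.33.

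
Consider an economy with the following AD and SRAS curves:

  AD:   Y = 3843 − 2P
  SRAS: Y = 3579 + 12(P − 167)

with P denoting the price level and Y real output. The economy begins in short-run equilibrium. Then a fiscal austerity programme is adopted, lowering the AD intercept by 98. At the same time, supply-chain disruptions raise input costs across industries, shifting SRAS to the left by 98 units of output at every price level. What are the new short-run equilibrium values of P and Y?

P = 162, Y = 3421

After both shocks: AD is Y = 3745 − 2P and SRAS is Y = 1477 + 12P.
Setting them equal: 2268 = 14P, so P = 162.
Y = 3745 − 2·162 = 3421.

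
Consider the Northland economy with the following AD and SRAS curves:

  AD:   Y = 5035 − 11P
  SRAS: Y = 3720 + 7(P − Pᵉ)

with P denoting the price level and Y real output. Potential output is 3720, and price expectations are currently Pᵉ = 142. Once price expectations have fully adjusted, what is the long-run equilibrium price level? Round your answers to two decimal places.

Short run: with Pᵉ = 142, SRAS is Y = 2726 + 7P. Setting AD = SRAS gives 2309 = 18P, so P = 128.28 and Y = 5035 − 11P = 3623.94.
Output 3623.94 is below potential 3720, so over time expected prices fall and SRAS shifts right until Y returns to 3720.
Long run: Y = 3720 on the AD curve gives 3720 = 5035 − 11P, so P = 119.55.

Long-run P = 119.55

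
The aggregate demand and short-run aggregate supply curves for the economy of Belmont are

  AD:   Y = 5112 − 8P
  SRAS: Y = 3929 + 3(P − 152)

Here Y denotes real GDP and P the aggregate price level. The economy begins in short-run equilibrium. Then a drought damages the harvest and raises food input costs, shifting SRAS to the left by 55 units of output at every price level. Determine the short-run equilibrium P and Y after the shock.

This is a negative supply shock: SRAS shifts left.
New SRAS: Y = 3418 + 3P.
Set AD = SRAS: 5112 − 8P = 3418 + 3P, so 1694 = 11P and P = 154.
Y = 5112 − 8·154 = 3880.

P = 154, Y = 3880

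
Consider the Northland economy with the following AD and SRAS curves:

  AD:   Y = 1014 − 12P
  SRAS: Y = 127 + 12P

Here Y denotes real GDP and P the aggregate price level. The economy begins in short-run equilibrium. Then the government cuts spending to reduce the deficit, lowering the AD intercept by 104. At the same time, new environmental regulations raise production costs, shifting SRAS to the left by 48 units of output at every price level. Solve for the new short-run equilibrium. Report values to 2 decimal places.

P = 34.63, Y = 494.50

After both shocks: AD is Y = 910 − 12P and SRAS is Y = 79 + 12P.
Setting them equal: 831 = 24P, so P = 34.63.
Substituting into AD, Y = 494.50.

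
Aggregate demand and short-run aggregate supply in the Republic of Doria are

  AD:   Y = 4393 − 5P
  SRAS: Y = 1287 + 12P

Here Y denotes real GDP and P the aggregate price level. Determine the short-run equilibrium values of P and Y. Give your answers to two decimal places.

P = 182.71, Y = 3479.47

Set AD = SRAS: 4393 − 5P = 1287 + 12P, so 3106 = 17P and P = 182.71.
Substituting into AD, Y = 4393 − 5P = 3479.47.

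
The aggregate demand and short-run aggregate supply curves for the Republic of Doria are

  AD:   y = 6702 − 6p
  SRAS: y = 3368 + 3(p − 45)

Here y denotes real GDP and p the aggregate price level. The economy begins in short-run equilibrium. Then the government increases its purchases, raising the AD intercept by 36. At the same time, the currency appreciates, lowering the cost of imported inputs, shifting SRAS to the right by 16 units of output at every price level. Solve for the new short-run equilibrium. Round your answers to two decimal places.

p = 387.67, y = 4412.00

After both shocks: AD is y = 6738 − 6p and SRAS is y = 3249 + 3p.
Setting them equal: 3489 = 9p, so p = 387.67.
Substituting into AD, y = 4412.00.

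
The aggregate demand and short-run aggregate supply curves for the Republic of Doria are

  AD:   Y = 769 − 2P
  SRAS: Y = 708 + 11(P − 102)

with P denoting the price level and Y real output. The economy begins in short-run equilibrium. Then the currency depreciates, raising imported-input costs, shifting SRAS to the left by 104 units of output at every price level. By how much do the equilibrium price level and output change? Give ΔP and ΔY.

This is a negative supply shock: SRAS shifts left.
New SRAS: Y = 11P − 518.
Set AD = SRAS: 769 − 2P = 11P − 518, so 1287 = 13P and P = 99.
Y = 769 − 2·99 = 571.
Initially P = 91, Y = 587, so ΔP = +8 and ΔY = -16.

ΔP = +8, ΔY = -16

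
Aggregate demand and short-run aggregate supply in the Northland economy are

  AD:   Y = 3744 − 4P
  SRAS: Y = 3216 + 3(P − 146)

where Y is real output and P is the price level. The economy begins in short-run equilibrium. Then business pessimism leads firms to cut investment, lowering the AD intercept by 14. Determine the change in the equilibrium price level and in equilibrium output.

ΔP = -2, ΔY = -6

This is a negative demand shock: AD shifts left.
New AD: Y = 3730 − 4P.
SRAS can be written Y = 2778 + 3P.
Set AD = SRAS: 3730 − 4P = 2778 + 3P, so 952 = 7P and P = 136.
Y = 3730 − 4·136 = 3186.
Initially P = 138, Y = 3192, so ΔP = -2 and ΔY = -6.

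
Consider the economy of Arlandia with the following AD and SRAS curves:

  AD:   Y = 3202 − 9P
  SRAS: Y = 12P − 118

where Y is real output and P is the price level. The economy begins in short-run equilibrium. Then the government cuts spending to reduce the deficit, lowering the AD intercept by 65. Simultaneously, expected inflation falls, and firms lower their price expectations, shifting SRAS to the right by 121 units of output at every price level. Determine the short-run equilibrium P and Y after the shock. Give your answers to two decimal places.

After both shocks: AD is Y = 3137 − 9P and SRAS is Y = 3 + 12P.
Setting them equal: 3134 = 21P, so P = 149.24.
Substituting into AD, Y = 1793.86.

P = 149.24, Y = 1793.86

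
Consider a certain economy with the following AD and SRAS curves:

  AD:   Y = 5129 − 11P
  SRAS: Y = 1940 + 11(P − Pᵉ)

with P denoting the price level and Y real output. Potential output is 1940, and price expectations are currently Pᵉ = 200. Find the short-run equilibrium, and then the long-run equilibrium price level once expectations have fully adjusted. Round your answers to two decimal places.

Short run: with Pᵉ = 200, SRAS is Y = 11P − 260. Setting AD = SRAS gives 5389 = 22P, so P = 244.95 and Y = 5129 − 11P = 2434.50.
Output 2434.50 is above potential 1940, so over time expected prices rise and SRAS shifts left until Y returns to 1940.
Long run: Y = 1940 on the AD curve gives 1940 = 5129 − 11P, so P = 289.91.

Short run: P = 244.95, Y = 2434.50. Long run: P = 289.91.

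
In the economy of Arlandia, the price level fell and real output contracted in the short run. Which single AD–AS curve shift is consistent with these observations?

AD shifted left

P fell and Y fell. An AD shift moves P and Y in the same direction; an SRAS shift moves them in opposite directions.
Here P and Y moved in the same direction, so the AD curve shifted.
Since Y fell, AD shifted left.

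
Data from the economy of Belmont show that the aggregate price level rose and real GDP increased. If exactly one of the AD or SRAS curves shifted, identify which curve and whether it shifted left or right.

AD shifted right

P rose and Y rose. An AD shift moves P and Y in the same direction; an SRAS shift moves them in opposite directions.
Here P and Y moved in the same direction, so the AD curve shifted.
Since Y rose, AD shifted right.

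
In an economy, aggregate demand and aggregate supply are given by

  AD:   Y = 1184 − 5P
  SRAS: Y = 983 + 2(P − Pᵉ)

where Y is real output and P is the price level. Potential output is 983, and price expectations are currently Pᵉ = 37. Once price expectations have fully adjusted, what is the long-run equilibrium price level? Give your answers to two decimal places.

Short run: with Pᵉ = 37, SRAS is Y = 909 + 2P. Setting AD = SRAS gives 275 = 7P, so P = 39.29 and Y = 1184 − 5P = 987.57.
Output 987.57 is above potential 983, so over time expected prices rise and SRAS shifts left until Y returns to 983.
Long run: Y = 983 on the AD curve gives 983 = 1184 − 5P, so P = 40.20.

Long-run P = 40.20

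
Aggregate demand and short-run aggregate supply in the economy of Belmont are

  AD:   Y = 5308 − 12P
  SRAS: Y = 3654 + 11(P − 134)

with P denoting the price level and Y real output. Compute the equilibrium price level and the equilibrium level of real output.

Write SRAS as Y = 3654 + 11P − 1474 = 2180 + 11P.
Set AD = SRAS: 5308 − 12P = 2180 + 11P, so 3128 = 23P and P = 136.
Then Y = 5308 − 12·136 = 3676.

P = 136, Y = 3676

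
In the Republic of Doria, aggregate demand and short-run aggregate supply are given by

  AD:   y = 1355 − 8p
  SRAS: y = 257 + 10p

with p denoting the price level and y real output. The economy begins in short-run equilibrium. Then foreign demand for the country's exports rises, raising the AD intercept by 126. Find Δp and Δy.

This is a positive demand shock: AD shifts right.
New AD: y = 1481 − 8p.
Set AD = SRAS: 1481 − 8p = 257 + 10p, so 1224 = 18p and p = 68.
y = 1481 − 8·68 = 937.
Initially p = 61, y = 867, so Δp = +7 and Δy = +70.

Δp = +7, Δy = +70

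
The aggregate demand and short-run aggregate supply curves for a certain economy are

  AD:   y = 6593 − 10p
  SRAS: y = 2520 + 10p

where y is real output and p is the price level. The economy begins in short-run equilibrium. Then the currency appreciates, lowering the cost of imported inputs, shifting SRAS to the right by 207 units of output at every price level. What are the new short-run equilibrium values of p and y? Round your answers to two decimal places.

This is a positive supply shock: SRAS shifts right.
New SRAS: y = 2727 + 10p.
Set AD = SRAS: 6593 − 10p = 2727 + 10p, so 3866 = 20p and p = 193.30.
Substituting into AD, y = 4660.00.

p = 193.30, y = 4660.00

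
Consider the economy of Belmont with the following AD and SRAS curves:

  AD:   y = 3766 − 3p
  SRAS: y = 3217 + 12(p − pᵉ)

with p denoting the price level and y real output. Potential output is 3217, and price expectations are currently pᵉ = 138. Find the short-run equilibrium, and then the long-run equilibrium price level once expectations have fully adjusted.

Short run: with pᵉ = 138, SRAS is y = 1561 + 12p. Setting AD = SRAS gives 2205 = 15p, so p = 147 and y = 3766 − 3·147 = 3325.
Output 3325 is above potential 3217, so over time expected prices rise and SRAS shifts left until y returns to 3217.
Long run: y = 3217 on the AD curve gives 3217 = 3766 − 3p, so p = 183.

Short run: p = 147, y = 3325. Long run: p = 183.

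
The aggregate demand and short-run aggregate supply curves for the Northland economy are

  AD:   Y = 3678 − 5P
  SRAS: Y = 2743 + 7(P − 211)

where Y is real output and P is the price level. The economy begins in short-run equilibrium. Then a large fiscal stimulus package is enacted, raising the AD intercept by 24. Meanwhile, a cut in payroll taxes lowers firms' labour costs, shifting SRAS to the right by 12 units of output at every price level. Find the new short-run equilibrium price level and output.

After both shocks: AD is Y = 3702 − 5P and SRAS is Y = 1278 + 7P.
Setting them equal: 2424 = 12P, so P = 202.
Y = 3702 − 5·202 = 2692.

P = 202, Y = 2692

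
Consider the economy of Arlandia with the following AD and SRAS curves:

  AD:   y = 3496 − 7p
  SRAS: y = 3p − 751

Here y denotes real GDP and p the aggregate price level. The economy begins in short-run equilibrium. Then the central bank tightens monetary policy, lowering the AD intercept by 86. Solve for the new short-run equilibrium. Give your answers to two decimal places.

p = 416.10, y = 497.30

This is a negative demand shock: AD shifts left.
New AD: y = 3410 − 7p.
Set AD = SRAS: 3410 − 7p = 3p − 751, so 4161 = 10p and p = 416.10.
Substituting into AD, y = 497.30.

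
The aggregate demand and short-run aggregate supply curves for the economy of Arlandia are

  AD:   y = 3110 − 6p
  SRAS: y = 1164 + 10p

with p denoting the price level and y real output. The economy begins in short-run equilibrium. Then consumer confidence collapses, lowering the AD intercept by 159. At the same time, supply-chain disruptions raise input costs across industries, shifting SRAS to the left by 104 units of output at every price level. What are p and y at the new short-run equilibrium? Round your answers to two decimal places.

p = 118.19, y = 2241.88

After both shocks: AD is y = 2951 − 6p and SRAS is y = 1060 + 10p.
Setting them equal: 1891 = 16p, so p = 118.19.
Substituting into AD, y = 2241.88.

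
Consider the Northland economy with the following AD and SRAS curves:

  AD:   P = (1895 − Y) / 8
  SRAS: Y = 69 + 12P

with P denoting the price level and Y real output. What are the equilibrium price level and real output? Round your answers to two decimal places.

P = 91.30, Y = 1164.60

Rearrange AD to Y = 1895 − 8P.
Set AD = SRAS: 1895 − 8P = 69 + 12P, so 1826 = 20P and P = 91.30.
Substituting into AD, Y = 1895 − 8P = 1164.60.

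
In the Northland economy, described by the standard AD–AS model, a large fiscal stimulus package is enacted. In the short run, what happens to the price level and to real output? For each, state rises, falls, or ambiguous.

Price level: rises; output: rises

This is a positive demand shock: AD shifts right.
Moving along the upward-sloping SRAS curve, P rises and Y rises.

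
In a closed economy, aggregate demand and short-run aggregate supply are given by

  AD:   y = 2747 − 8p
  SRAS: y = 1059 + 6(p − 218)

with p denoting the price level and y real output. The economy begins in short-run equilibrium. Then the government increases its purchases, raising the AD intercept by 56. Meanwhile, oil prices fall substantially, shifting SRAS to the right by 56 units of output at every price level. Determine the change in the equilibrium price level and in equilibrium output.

Δp = +0, Δy = +56

After both shocks: AD is y = 2803 − 8p and SRAS is y = 6p − 193.
Setting them equal: 2996 = 14p, so p = 214.
y = 2803 − 8·214 = 1091.
Initially p = 214, y = 1035, so Δp = +0 and Δy = +56.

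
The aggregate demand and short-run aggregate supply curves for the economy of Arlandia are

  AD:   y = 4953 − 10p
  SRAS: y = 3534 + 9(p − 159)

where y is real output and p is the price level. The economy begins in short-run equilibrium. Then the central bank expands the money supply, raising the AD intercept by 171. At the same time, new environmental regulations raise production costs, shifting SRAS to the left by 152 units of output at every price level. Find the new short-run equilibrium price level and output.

After both shocks: AD is y = 5124 − 10p and SRAS is y = 1951 + 9p.
Setting them equal: 3173 = 19p, so p = 167.
y = 5124 − 10·167 = 3454.

p = 167, y = 3454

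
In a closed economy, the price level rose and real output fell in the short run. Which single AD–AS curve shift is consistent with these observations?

P rose and Y fell. An AD shift moves P and Y in the same direction; an SRAS shift moves them in opposite directions.
Here P and Y moved in opposite directions, so the SRAS curve shifted.
Since Y fell, SRAS shifted left.

SRAS shifted left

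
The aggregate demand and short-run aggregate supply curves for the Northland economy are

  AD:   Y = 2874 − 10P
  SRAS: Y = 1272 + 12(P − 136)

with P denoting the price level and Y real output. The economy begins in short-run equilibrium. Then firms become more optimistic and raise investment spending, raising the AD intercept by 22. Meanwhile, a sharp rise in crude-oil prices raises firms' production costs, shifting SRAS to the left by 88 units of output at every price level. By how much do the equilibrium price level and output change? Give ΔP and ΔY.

ΔP = +5, ΔY = -28

After both shocks: AD is Y = 2896 − 10P and SRAS is Y = 12P − 448.
Setting them equal: 3344 = 22P, so P = 152.
Y = 2896 − 10·152 = 1376.
Initially P = 147, Y = 1404, so ΔP = +5 and ΔY = -28.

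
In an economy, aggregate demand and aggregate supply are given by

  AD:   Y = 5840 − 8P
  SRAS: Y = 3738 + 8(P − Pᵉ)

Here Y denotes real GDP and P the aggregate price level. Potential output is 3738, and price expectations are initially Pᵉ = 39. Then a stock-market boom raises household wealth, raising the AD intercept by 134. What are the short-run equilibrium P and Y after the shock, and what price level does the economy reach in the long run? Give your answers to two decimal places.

Short run: P = 159.25, Y = 4700.00. Long run: P = 279.50.

AD shifts right: new AD is Y = 5974 − 8P. With Pᵉ = 39, SRAS is Y = 3426 + 8P.
Short run: 5974 − 8P = 3426 + 8P gives 2548 = 16P, so P = 159.25 and Y = 5974 − 8P = 4700.00.
Y = 4700.00 is above potential 3738; expectations adjust and SRAS shifts left until Y = 3738.
Long run: on the new AD curve, 3738 = 5974 − 8P gives P = 279.50.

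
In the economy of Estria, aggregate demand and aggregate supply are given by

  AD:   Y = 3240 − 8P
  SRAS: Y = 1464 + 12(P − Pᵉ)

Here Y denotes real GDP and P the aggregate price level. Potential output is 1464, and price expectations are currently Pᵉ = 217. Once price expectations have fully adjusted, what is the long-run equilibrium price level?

Short run: with Pᵉ = 217, SRAS is Y = 12P − 1140. Setting AD = SRAS gives 4380 = 20P, so P = 219 and Y = 3240 − 8·219 = 1488.
Output 1488 is above potential 1464, so over time expected prices rise and SRAS shifts left until Y returns to 1464.
Long run: Y = 1464 on the AD curve gives 1464 = 3240 − 8P, so P = 222.

Long-run P = 222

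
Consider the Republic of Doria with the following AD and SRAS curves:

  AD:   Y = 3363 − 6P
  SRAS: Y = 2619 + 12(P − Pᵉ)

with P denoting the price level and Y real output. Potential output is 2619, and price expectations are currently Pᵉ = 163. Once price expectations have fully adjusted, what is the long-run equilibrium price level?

Long-run P = 124

Short run: with Pᵉ = 163, SRAS is Y = 663 + 12P. Setting AD = SRAS gives 2700 = 18P, so P = 150 and Y = 3363 − 6·150 = 2463.
Output 2463 is below potential 2619, so over time expected prices fall and SRAS shifts right until Y returns to 2619.
Long run: Y = 2619 on the AD curve gives 2619 = 3363 − 6P, so P = 124.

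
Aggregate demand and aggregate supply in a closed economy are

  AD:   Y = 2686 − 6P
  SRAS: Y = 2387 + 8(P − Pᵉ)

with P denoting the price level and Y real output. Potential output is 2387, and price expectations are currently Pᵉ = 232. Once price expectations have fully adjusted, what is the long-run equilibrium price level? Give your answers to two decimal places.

Long-run P = 49.83

Short run: with Pᵉ = 232, SRAS is Y = 531 + 8P. Setting AD = SRAS gives 2155 = 14P, so P = 153.93 and Y = 2686 − 6P = 1762.43.
Output 1762.43 is below potential 2387, so over time expected prices fall and SRAS shifts right until Y returns to 2387.
Long run: Y = 2387 on the AD curve gives 2387 = 2686 − 6P, so P = 49.83.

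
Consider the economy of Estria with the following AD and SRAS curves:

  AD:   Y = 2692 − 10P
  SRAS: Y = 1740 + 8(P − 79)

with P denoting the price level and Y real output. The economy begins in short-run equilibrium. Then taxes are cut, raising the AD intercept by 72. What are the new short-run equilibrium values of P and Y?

P = 92, Y = 1844

This is a positive demand shock: AD shifts right.
New AD: Y = 2764 − 10P.
SRAS can be written Y = 1108 + 8P.
Set AD = SRAS: 2764 − 10P = 1108 + 8P, so 1656 = 18P and P = 92.
Y = 2764 − 10·92 = 1844.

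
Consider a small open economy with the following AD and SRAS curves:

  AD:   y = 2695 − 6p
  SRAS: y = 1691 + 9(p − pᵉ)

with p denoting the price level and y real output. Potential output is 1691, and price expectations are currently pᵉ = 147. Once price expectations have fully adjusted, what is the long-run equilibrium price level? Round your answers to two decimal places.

Short run: with pᵉ = 147, SRAS is y = 368 + 9p. Setting AD = SRAS gives 2327 = 15p, so p = 155.13 and y = 2695 − 6p = 1764.20.
Output 1764.20 is above potential 1691, so over time expected prices rise and SRAS shifts left until y returns to 1691.
Long run: y = 1691 on the AD curve gives 1691 = 2695 − 6p, so p = 167.33.

Long-run p = 167.33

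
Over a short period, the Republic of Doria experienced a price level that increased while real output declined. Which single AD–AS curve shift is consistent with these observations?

SRAS shifted left

P rose and Y fell. An AD shift moves P and Y in the same direction; an SRAS shift moves them in opposite directions.
Here P and Y moved in opposite directions, so the SRAS curve shifted.
Since Y fell, SRAS shifted left.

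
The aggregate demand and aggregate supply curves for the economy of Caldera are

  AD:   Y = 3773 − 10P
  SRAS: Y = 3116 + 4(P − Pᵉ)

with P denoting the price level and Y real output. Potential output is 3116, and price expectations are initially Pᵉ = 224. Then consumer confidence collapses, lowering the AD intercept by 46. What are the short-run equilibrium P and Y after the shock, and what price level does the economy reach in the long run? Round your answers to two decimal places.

Short run: P = 107.64, Y = 2650.57. Long run: P = 61.10.

AD shifts left: new AD is Y = 3727 − 10P. With Pᵉ = 224, SRAS is Y = 2220 + 4P.
Short run: 3727 − 10P = 2220 + 4P gives 1507 = 14P, so P = 107.64 and Y = 3727 − 10P = 2650.57.
Y = 2650.57 is below potential 3116; expectations adjust and SRAS shifts right until Y = 3116.
Long run: on the new AD curve, 3116 = 3727 − 10P gives P = 61.10.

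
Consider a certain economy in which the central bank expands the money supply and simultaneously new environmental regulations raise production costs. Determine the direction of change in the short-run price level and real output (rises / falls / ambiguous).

The first event is a positive demand shock: AD shifts right, which by itself pushes P up and Y up.
The second is an adverse supply shock: SRAS shifts left, which by itself pushes P up and Y down.
Both shocks push P up, so P rises. The two shocks push Y in opposite directions, so the effect on Y is ambiguous.

Price level: rises; output: ambiguous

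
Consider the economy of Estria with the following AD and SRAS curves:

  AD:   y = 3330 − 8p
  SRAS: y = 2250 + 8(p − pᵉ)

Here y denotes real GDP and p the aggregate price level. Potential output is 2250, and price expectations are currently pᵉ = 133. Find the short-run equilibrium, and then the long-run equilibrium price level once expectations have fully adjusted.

Short run: p = 134, y = 2258. Long run: p = 135.

Short run: with pᵉ = 133, SRAS is y = 1186 + 8p. Setting AD = SRAS gives 2144 = 16p, so p = 134 and y = 3330 − 8·134 = 2258.
Output 2258 is above potential 2250, so over time expected prices rise and SRAS shifts left until y returns to 2250.
Long run: y = 2250 on the AD curve gives 2250 = 3330 − 8p, so p = 135.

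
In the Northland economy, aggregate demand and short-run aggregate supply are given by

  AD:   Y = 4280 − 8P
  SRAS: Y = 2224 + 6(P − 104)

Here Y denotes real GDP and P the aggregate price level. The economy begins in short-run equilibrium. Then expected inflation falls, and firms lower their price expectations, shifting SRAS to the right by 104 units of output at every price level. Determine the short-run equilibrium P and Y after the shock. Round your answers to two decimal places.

P = 184.00, Y = 2808.00

This is a positive supply shock: SRAS shifts right.
New SRAS: Y = 1704 + 6P.
Set AD = SRAS: 4280 − 8P = 1704 + 6P, so 2576 = 14P and P = 184.00.
Substituting into AD, Y = 2808.00.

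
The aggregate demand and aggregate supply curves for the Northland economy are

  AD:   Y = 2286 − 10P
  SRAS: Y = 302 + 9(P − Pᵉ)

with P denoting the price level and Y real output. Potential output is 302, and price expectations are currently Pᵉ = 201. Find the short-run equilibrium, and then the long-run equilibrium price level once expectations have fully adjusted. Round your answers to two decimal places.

Short run: with Pᵉ = 201, SRAS is Y = 9P − 1507. Setting AD = SRAS gives 3793 = 19P, so P = 199.63 and Y = 2286 − 10P = 289.68.
Output 289.68 is below potential 302, so over time expected prices fall and SRAS shifts right until Y returns to 302.
Long run: Y = 302 on the AD curve gives 302 = 2286 − 10P, so P = 198.40.

Short run: P = 199.63, Y = 289.68. Long run: P = 198.40.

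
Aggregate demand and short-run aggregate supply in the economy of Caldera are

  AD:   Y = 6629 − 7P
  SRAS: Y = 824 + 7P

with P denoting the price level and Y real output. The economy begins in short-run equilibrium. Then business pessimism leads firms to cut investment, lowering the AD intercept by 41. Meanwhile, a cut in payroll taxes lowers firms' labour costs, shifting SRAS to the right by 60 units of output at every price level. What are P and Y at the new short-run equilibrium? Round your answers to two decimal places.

P = 407.43, Y = 3736.00

After both shocks: AD is Y = 6588 − 7P and SRAS is Y = 884 + 7P.
Setting them equal: 5704 = 14P, so P = 407.43.
Substituting into AD, Y = 3736.00.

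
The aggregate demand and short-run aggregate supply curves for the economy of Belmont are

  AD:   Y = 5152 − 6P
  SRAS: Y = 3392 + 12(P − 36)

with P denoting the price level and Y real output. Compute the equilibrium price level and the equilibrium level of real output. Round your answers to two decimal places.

P = 121.78, Y = 4421.33

Write SRAS as Y = 3392 + 12P − 432 = 2960 + 12P.
Set AD = SRAS: 5152 − 6P = 2960 + 12P, so 2192 = 18P and P = 121.78.
Substituting into AD, Y = 5152 − 6P = 4421.33.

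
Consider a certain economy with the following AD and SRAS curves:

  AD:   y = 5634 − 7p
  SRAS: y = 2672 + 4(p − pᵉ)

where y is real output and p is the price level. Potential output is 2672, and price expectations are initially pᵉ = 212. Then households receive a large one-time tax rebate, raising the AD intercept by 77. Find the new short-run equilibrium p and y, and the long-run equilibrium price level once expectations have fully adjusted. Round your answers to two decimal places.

Short run: p = 353.36, y = 3237.45. Long run: p = 434.14.

AD shifts right: new AD is y = 5711 − 7p. With pᵉ = 212, SRAS is y = 1824 + 4p.
Short run: 5711 − 7p = 1824 + 4p gives 3887 = 11p, so p = 353.36 and y = 5711 − 7p = 3237.45.
y = 3237.45 is above potential 2672; expectations adjust and SRAS shifts left until y = 2672.
Long run: on the new AD curve, 2672 = 5711 − 7p gives p = 434.14.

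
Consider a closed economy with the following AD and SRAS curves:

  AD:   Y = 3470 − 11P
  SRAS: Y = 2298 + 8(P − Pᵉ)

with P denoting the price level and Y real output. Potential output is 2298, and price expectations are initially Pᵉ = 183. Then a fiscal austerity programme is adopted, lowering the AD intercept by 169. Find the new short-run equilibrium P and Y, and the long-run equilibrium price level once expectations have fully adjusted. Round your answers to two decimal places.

AD shifts left: new AD is Y = 3301 − 11P. With Pᵉ = 183, SRAS is Y = 834 + 8P.
Short run: 3301 − 11P = 834 + 8P gives 2467 = 19P, so P = 129.84 and Y = 3301 − 11P = 1872.74.
Y = 1872.74 is below potential 2298; expectations adjust and SRAS shifts right until Y = 2298.
Long run: on the new AD curve, 2298 = 3301 − 11P gives P = 91.18.

Short run: P = 129.84, Y = 1872.74. Long run: P = 91.18.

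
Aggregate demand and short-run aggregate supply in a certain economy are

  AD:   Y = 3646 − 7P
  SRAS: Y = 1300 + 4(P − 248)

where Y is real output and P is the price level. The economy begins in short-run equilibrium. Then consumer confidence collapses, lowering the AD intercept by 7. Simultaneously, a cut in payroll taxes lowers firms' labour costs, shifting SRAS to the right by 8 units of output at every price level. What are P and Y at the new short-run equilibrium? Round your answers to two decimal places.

After both shocks: AD is Y = 3639 − 7P and SRAS is Y = 316 + 4P.
Setting them equal: 3323 = 11P, so P = 302.09.
Substituting into AD, Y = 1524.36.

P = 302.09, Y = 1524.36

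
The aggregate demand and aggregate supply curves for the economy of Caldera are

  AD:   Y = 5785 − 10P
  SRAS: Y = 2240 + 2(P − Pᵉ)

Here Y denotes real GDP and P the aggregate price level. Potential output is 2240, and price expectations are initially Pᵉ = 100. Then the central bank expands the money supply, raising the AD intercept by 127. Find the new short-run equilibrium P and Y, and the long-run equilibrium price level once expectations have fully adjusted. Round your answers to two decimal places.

AD shifts right: new AD is Y = 5912 − 10P. With Pᵉ = 100, SRAS is Y = 2040 + 2P.
Short run: 5912 − 10P = 2040 + 2P gives 3872 = 12P, so P = 322.67 and Y = 5912 − 10P = 2685.33.
Y = 2685.33 is above potential 2240; expectations adjust and SRAS shifts left until Y = 2240.
Long run: on the new AD curve, 2240 = 5912 − 10P gives P = 367.20.

Short run: P = 322.67, Y = 2685.33. Long run: P = 367.20.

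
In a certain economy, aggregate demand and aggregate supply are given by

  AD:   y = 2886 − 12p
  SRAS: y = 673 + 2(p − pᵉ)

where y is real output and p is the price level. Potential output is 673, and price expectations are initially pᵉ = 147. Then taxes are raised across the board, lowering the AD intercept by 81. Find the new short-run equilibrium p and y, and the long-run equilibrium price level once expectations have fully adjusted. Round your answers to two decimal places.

Short run: p = 173.29, y = 725.57. Long run: p = 177.67.

AD shifts left: new AD is y = 2805 − 12p. With pᵉ = 147, SRAS is y = 379 + 2p.
Short run: 2805 − 12p = 379 + 2p gives 2426 = 14p, so p = 173.29 and y = 2805 − 12p = 725.57.
y = 725.57 is above potential 673; expectations adjust and SRAS shifts left until y = 673.
Long run: on the new AD curve, 673 = 2805 − 12p gives p = 177.67.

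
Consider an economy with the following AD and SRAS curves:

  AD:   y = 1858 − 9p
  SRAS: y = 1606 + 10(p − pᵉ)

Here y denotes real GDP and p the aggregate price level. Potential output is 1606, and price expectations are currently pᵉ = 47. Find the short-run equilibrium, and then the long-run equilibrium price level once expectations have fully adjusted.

Short run: p = 38, y = 1516. Long run: p = 28.

Short run: with pᵉ = 47, SRAS is y = 1136 + 10p. Setting AD = SRAS gives 722 = 19p, so p = 38 and y = 1858 − 9·38 = 1516.
Output 1516 is below potential 1606, so over time expected prices fall and SRAS shifts right until y returns to 1606.
Long run: y = 1606 on the AD curve gives 1606 = 1858 − 9p, so p = 28.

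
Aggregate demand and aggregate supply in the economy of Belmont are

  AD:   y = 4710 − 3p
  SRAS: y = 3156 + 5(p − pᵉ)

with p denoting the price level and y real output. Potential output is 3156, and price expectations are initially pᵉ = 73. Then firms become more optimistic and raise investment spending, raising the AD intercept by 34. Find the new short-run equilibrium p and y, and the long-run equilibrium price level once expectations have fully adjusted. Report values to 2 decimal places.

Short run: p = 244.13, y = 4011.63. Long run: p = 529.33.

AD shifts right: new AD is y = 4744 − 3p. With pᵉ = 73, SRAS is y = 2791 + 5p.
Short run: 4744 − 3p = 2791 + 5p gives 1953 = 8p, so p = 244.13 and y = 4744 − 3p = 4011.63.
y = 4011.63 is above potential 3156; expectations adjust and SRAS shifts left until y = 3156.
Long run: on the new AD curve, 3156 = 4744 − 3p gives p = 529.33.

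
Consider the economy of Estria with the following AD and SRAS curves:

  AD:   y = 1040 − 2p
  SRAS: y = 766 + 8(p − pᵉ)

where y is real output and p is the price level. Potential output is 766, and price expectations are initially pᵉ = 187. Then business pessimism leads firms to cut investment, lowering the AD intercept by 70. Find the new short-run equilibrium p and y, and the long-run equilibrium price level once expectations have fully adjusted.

Short run: p = 170, y = 630. Long run: p = 102.

AD shifts left: new AD is y = 970 − 2p. With pᵉ = 187, SRAS is y = 8p − 730.
Short run: 970 − 2p = 8p − 730 gives 1700 = 10p, so p = 170 and y = 970 − 2·170 = 630.
y = 630 is below potential 766; expectations adjust and SRAS shifts right until y = 766.
Long run: on the new AD curve, 766 = 970 − 2p gives p = 102.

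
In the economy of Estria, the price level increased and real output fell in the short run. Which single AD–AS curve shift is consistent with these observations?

SRAS shifted left

P rose and Y fell. An AD shift moves P and Y in the same direction; an SRAS shift moves them in opposite directions.
Here P and Y moved in opposite directions, so the SRAS curve shifted.
Since Y fell, SRAS shifted left.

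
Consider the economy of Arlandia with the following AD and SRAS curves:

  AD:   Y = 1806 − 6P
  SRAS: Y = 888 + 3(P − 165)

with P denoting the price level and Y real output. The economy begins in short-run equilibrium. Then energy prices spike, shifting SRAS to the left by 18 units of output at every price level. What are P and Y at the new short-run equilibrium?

P = 159, Y = 852

This is a negative supply shock: SRAS shifts left.
New SRAS: Y = 375 + 3P.
Set AD = SRAS: 1806 − 6P = 375 + 3P, so 1431 = 9P and P = 159.
Y = 1806 − 6·159 = 852.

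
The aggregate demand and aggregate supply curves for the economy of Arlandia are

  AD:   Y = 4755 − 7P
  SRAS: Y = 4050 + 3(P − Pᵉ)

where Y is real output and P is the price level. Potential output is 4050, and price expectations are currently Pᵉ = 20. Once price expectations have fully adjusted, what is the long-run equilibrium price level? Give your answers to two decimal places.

Short run: with Pᵉ = 20, SRAS is Y = 3990 + 3P. Setting AD = SRAS gives 765 = 10P, so P = 76.50 and Y = 4755 − 7P = 4219.50.
Output 4219.50 is above potential 4050, so over time expected prices rise and SRAS shifts left until Y returns to 4050.
Long run: Y = 4050 on the AD curve gives 4050 = 4755 − 7P, so P = 100.71.

Long-run P = 100.71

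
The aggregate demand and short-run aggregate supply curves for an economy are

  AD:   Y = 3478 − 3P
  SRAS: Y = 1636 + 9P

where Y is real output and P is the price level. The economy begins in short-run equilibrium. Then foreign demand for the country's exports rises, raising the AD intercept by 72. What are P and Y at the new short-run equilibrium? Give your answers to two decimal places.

P = 159.50, Y = 3071.50

This is a positive demand shock: AD shifts right.
New AD: Y = 3550 − 3P.
Set AD = SRAS: 3550 − 3P = 1636 + 9P, so 1914 = 12P and P = 159.50.
Substituting into AD, Y = 3071.50.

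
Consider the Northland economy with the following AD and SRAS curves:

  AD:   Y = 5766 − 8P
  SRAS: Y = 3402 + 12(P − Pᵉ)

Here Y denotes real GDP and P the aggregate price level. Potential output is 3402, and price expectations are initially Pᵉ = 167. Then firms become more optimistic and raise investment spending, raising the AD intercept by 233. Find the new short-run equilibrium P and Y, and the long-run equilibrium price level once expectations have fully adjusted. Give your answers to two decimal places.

Short run: P = 230.05, Y = 4158.60. Long run: P = 324.63.

AD shifts right: new AD is Y = 5999 − 8P. With Pᵉ = 167, SRAS is Y = 1398 + 12P.
Short run: 5999 − 8P = 1398 + 12P gives 4601 = 20P, so P = 230.05 and Y = 5999 − 8P = 4158.60.
Y = 4158.60 is above potential 3402; expectations adjust and SRAS shifts left until Y = 3402.
Long run: on the new AD curve, 3402 = 5999 − 8P gives P = 324.63.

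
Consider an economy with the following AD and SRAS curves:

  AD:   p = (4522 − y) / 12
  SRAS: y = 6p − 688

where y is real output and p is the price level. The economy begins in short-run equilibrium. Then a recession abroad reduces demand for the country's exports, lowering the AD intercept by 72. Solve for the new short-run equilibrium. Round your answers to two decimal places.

p = 285.44, y = 1024.67

This is a negative demand shock: AD shifts left.
New AD: y = 4450 − 12p.
Set AD = SRAS: 4450 − 12p = 6p − 688, so 5138 = 18p and p = 285.44.
Substituting into AD, y = 1024.67.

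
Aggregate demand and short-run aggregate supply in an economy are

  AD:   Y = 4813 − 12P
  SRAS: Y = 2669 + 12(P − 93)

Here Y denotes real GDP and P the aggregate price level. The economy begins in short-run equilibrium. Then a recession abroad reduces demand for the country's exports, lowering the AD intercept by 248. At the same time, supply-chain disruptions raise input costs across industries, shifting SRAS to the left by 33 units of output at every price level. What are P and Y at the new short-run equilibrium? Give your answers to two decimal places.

P = 126.88, Y = 3042.50

After both shocks: AD is Y = 4565 − 12P and SRAS is Y = 1520 + 12P.
Setting them equal: 3045 = 24P, so P = 126.88.
Substituting into AD, Y = 3042.50.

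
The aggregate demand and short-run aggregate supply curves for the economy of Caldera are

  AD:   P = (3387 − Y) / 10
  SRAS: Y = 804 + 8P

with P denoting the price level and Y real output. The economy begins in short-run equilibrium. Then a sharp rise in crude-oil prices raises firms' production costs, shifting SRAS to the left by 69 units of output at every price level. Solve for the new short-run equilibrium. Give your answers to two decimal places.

P = 147.33, Y = 1913.67

This is a negative supply shock: SRAS shifts left.
New SRAS: Y = 735 + 8P.
Set AD = SRAS: 3387 − 10P = 735 + 8P, so 2652 = 18P and P = 147.33.
Substituting into AD, Y = 1913.67.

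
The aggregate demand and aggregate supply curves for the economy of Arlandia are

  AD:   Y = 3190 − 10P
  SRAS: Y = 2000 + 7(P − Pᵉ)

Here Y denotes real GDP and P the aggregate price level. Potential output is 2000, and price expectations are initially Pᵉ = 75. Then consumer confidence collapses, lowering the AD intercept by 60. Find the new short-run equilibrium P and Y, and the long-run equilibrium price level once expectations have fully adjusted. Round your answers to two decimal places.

AD shifts left: new AD is Y = 3130 − 10P. With Pᵉ = 75, SRAS is Y = 1475 + 7P.
Short run: 3130 − 10P = 1475 + 7P gives 1655 = 17P, so P = 97.35 and Y = 3130 − 10P = 2156.47.
Y = 2156.47 is above potential 2000; expectations adjust and SRAS shifts left until Y = 2000.
Long run: on the new AD curve, 2000 = 3130 − 10P gives P = 113.00.

Short run: P = 97.35, Y = 2156.47. Long run: P = 113.00.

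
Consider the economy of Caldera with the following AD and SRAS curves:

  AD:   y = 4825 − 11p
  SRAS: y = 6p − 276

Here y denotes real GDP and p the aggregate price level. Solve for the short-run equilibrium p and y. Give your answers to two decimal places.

Set AD = SRAS: 4825 − 11p = 6p − 276, so 5101 = 17p and p = 300.06.
Substituting into AD, y = 4825 − 11p = 1524.35.

p = 300.06, y = 1524.35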